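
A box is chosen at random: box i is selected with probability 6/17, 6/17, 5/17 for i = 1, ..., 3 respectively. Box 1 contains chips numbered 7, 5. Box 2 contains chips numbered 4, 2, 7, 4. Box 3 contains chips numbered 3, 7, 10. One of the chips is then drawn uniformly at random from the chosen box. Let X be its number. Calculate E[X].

E[X | box 1] = (7+5)/2 = 6.
E[X | box 2] = (4+2+7+4)/4 = 17/4.
E[X | box 3] = (3+7+10)/3 = 20/3.
By the law of total expectation,
E[X] = (6/17)·(6) + (6/17)·(17/4) + (5/17)·(20/3) = 569/102.

569/102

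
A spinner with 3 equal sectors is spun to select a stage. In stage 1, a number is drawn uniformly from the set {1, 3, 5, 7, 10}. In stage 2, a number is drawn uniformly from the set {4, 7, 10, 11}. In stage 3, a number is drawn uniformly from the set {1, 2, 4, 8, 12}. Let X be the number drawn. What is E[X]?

31/5

E[X | stage 1] = (1+3+5+7+10)/5 = 26/5.
E[X | stage 2] = (4+7+10+11)/4 = 8.
E[X | stage 3] = (1+2+4+8+12)/5 = 27/5.
E[X] = (1/3)·(26/5) + (1/3)·(8) + (1/3)·(27/5) = 31/5.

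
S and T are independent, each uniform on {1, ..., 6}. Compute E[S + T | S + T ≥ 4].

244/33

P(S + T ≥ 4) = 11/12.
Summing (S+T)·P(x,y) over outcomes with S + T ≥ 4 gives 61/9.
E[S + T | S + T ≥ 4] = (61/9) / (11/12) = 244/33.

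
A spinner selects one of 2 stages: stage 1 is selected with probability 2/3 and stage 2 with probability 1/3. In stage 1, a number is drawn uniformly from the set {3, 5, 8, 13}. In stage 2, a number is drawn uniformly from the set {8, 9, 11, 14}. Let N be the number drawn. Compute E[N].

E[N | stage 1] = (3+5+8+13)/4 = 29/4.
E[N | stage 2] = (8+9+11+14)/4 = 21/2.
By the law of total expectation,
E[N] = (2/3)·(29/4) + (1/3)·(21/2) = 25/3.

25/3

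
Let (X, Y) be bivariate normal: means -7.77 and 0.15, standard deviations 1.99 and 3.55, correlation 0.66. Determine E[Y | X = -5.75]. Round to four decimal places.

2.5283

E[Y | X=x] = μ_Y + ρ(σ_Y/σ_X)(x − μ_X) for jointly normal variables.
E[Y | X=-5.75] = 0.15 + (0.66)·(3.55/1.99)·(-5.75 − (-7.77)) = 0.15 + (1.1774)·(2.02) = 2.5283.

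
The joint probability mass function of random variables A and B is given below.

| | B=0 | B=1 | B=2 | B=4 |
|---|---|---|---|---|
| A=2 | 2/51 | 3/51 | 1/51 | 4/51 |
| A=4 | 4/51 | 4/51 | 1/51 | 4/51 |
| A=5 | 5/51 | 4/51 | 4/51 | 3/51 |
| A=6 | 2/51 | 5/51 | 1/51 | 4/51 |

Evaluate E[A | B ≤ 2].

P(B ≤ 2) = 12/17.
Summing A·P(A=x,B=y) over the conditioning event gives 161/51.
E[A | B ≤ 2] = (161/51) / (12/17) = 161/36.

161/36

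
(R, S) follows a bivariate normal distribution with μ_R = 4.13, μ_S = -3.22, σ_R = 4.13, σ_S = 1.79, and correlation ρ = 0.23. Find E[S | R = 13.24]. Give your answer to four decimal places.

The regression of S on R has slope ρ·σ_S/σ_R and passes through (μ_R, μ_S).
E[S | R=13.24] = -3.22 + (0.23)·(1.79/4.13)·(13.24 − (4.13)) = -3.22 + (0.099685)·(9.11) = -2.3119.

-2.3119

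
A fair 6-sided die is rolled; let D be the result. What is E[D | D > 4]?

11/2

Given D > 4, D is equally likely to be any of {5, 6}.
E[D | D > 4] = (5 + 6) / 2 = 11/2.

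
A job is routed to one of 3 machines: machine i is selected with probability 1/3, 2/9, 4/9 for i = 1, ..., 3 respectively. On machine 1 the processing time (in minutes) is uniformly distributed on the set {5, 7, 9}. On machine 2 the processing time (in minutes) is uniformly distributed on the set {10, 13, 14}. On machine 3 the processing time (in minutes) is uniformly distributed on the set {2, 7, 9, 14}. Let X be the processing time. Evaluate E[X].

E[X | machine 1] = (5+7+9)/3 = 7.
E[X | machine 2] = (10+13+14)/3 = 37/3.
E[X | machine 3] = (2+7+9+14)/4 = 8.
By the law of total expectation,
E[X] = (1/3)·(7) + (2/9)·(37/3) + (4/9)·(8) = 233/27.

233/27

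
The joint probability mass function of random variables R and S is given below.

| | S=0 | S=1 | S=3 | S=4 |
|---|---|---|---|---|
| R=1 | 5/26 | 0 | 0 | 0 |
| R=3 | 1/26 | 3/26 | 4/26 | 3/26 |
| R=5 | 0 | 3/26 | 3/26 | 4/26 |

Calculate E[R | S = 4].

P(S = 4) = 7/26.
Σ R·P over the event = 3·(3/26) + 5·(4/26) = 29/26.
E[R | S = 4] = (29/26) / (7/26) = 29/7.

29/7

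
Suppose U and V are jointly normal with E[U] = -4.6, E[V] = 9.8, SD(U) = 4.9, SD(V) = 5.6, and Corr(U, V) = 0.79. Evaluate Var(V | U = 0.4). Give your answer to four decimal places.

11.7882

The conditional variance in a bivariate normal is σ_V²(1 − ρ²), independent of x.
Var(V | U=0.4) = (5.6)²·(1 − (0.79)²) = 31.36·0.3759 = 11.7882.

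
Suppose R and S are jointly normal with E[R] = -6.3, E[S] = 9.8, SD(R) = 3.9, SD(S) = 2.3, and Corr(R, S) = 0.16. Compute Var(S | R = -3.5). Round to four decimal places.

5.1546

For a bivariate normal, Var(S | R=x) = σ_S²(1 − ρ²).
Var(S | R=-3.5) = (2.3)²·(1 − (0.16)²) = 5.29·0.9744 = 5.1546.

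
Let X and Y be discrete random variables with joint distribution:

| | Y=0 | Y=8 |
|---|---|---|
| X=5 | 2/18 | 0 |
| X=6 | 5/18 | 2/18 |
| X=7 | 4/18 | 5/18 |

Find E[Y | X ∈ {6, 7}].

P(X ∈ {6, 7}) = 8/9.
Σ Y·P over the event = 0·(5/18) + 8·(2/18) + 0·(4/18) + 8·(5/18) = 28/9.
E[Y | X ∈ {6, 7}] = (28/9) / (8/9) = 7/2.

7/2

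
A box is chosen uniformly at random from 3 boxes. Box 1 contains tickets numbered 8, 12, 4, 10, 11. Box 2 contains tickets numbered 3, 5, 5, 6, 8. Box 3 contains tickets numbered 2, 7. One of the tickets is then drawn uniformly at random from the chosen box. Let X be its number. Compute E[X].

E[X | box 1] = (8+12+4+10+11)/5 = 9.
E[X | box 2] = (3+5+5+6+8)/5 = 27/5.
E[X | box 3] = (2+7)/2 = 9/2.
By the law of total expectation,
E[X] = (1/3)·(9) + (1/3)·(27/5) + (1/3)·(9/2) = 63/10.

63/10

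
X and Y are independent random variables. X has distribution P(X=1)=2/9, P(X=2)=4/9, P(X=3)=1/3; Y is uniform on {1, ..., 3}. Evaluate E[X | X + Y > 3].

45/19

P(X + Y > 3) = 19/27.
Summing X·P(x,y) over outcomes with X + Y > 3 gives 5/3.
E[X | X + Y > 3] = (5/3) / (19/27) = 45/19.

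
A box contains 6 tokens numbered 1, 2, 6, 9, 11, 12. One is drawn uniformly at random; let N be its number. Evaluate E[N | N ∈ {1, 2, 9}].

P(N ∈ {1, 2, 9}) = 1/2.
Σ over the event: 1·1/6 + 2·1/6 + 9·1/6 = 2.
E[N | N ∈ {1, 2, 9}] = (2) / (1/2) = 4.

4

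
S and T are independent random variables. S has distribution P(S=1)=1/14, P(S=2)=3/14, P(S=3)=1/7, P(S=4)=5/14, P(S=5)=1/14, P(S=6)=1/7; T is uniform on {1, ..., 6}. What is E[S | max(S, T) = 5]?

P(max(S, T) = 5) = 4/21.
Summing S·P(x,y) over outcomes with max(S, T) = 5 gives 29/42.
E[S | max(S, T) = 5] = (29/42) / (4/21) = 29/8.

29/8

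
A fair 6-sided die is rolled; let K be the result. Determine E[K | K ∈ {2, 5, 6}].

13/3

P(K ∈ {2, 5, 6}) = 1/2.
Σ over the event: 2·1/6 + 5·1/6 + 6·1/6 = 13/6.
E[K | K ∈ {2, 5, 6}] = (13/6) / (1/2) = 13/3.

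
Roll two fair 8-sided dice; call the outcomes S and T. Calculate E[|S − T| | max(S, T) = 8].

56/15

P(max(S, T) = 8) = 15/64.
Summing |S−T|·P(x,y) over outcomes with max(S, T) = 8 gives 7/8.
E[|S − T| | max(S, T) = 8] = (7/8) / (15/64) = 56/15.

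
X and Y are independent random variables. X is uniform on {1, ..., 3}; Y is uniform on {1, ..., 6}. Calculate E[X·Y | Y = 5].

P(Y = 5) = 1/6.
Summing XY·P(x,y) over outcomes with Y = 5 gives 5/3.
E[X·Y | Y = 5] = (5/3) / (1/6) = 10.

10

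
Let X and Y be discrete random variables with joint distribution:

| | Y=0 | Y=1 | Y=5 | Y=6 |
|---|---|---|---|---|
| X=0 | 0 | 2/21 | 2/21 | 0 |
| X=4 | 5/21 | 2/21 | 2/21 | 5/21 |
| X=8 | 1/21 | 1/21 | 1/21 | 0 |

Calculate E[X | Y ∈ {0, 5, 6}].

4

P(Y ∈ {0, 5, 6}) = 16/21.
Σ X·P over the event = 0·(2/21) + 4·(5/21) + 4·(2/21) + 4·(5/21) + 8·(1/21) + 8·(1/21) = 64/21.
E[X | Y ∈ {0, 5, 6}] = (64/21) / (16/21) = 4.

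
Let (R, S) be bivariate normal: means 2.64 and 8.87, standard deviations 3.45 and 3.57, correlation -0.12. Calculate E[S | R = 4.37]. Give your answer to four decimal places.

8.6552

E[S | R=x] = μ_S + ρ(σ_S/σ_R)(x − μ_R) for jointly normal variables.
E[S | R=4.37] = 8.87 + (-0.12)·(3.57/3.45)·(4.37 − (2.64)) = 8.87 + (-0.12417)·(1.73) = 8.6552.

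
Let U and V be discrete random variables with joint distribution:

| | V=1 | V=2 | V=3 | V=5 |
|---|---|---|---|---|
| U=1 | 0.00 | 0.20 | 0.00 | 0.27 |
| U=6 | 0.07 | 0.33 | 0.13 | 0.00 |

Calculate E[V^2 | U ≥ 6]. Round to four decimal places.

P(U ≥ 6) = 0.53.
Summing V^2·P(U=x,V=y) over the conditioning event gives 2.56.
E[V^2 | U ≥ 6] = (2.56) / (0.53) = 4.8302.

4.8302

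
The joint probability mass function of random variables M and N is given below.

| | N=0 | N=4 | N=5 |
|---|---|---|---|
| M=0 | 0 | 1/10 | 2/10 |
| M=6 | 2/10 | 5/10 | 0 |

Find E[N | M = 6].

P(M = 6) = 7/10.
Σ N·P over the event = 0·(2/10) + 4·(5/10) = 2.
E[N | M = 6] = (2) / (7/10) = 20/7.

20/7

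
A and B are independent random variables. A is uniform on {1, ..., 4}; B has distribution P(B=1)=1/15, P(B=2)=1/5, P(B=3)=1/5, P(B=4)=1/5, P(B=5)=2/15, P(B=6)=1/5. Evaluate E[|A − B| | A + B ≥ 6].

40/19

P(A + B ≥ 6) = 19/30.
Summing |A−B|·P(x,y) over outcomes with A + B ≥ 6 gives 4/3.
E[|A − B| | A + B ≥ 6] = (4/3) / (19/30) = 40/19.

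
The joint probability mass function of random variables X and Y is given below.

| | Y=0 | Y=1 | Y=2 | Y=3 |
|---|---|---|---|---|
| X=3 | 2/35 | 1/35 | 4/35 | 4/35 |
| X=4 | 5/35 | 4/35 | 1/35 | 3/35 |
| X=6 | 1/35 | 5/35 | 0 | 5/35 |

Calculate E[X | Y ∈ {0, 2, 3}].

102/25

P(Y ∈ {0, 2, 3}) = 5/7.
Σ X·P over the event = 3·(2/35) + 3·(4/35) + 3·(4/35) + 4·(5/35) + 4·(1/35) + 4·(3/35) + 6·(1/35) + 6·(5/35) = 102/35.
E[X | Y ∈ {0, 2, 3}] = (102/35) / (5/7) = 102/25.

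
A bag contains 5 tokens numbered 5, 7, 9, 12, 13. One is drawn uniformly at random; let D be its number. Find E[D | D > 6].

P(D > 6) = 4/5.
Σ over the event: 7·1/5 + 9·1/5 + 12·1/5 + 13·1/5 = 41/5.
E[D | D > 6] = (41/5) / (4/5) = 41/4.

41/4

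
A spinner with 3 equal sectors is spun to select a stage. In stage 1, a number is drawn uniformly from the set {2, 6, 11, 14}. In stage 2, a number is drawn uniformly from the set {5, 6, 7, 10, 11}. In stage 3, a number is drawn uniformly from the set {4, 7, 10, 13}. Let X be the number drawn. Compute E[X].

491/60

E[X | stage 1] = (2+6+11+14)/4 = 33/4.
E[X | stage 2] = (5+6+7+10+11)/5 = 39/5.
E[X | stage 3] = (4+7+10+13)/4 = 17/2.
E[X] = (1/3)·(33/4) + (1/3)·(39/5) + (1/3)·(17/2) = 491/60.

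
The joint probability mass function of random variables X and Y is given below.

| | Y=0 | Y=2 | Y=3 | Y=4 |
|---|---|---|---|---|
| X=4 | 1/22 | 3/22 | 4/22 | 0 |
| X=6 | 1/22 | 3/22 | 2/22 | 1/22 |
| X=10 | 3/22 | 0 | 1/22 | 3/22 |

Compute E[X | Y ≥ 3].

74/11

P(Y ≥ 3) = 1/2.
Σ X·P over the event = 4·(4/22) + 6·(2/22) + 6·(1/22) + 10·(1/22) + 10·(3/22) = 37/11.
E[X | Y ≥ 3] = (37/11) / (1/2) = 74/11.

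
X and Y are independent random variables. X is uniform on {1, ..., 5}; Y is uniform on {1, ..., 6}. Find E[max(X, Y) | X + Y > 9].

P(X + Y > 9) = 1/10.
Summing max(X,Y)·P(x,y) over outcomes with X + Y > 9 gives 17/30.
E[max(X, Y) | X + Y > 9] = (17/30) / (1/10) = 17/3.

17/3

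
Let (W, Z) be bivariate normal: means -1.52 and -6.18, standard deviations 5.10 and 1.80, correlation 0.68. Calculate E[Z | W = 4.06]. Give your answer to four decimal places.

-4.8408

E[Z | W=x] = μ_Z + ρ(σ_Z/σ_W)(x − μ_W) for jointly normal variables.
E[Z | W=4.06] = -6.18 + (0.68)·(1.80/5.10)·(4.06 − (-1.52)) = -6.18 + (0.24)·(5.58) = -4.8408.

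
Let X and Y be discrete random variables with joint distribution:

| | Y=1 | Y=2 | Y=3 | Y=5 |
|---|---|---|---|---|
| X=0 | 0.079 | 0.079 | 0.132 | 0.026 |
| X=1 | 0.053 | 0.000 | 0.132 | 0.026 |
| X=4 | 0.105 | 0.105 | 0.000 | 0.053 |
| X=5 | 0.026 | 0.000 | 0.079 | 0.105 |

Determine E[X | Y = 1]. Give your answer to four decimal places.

2.2928

P(Y = 1) = 0.263.
Σ X·P over the event = 0·(0.079) + 1·(0.053) + 4·(0.105) + 5·(0.026) = 0.603.
E[X | Y = 1] = (0.603) / (0.263) = 2.2928.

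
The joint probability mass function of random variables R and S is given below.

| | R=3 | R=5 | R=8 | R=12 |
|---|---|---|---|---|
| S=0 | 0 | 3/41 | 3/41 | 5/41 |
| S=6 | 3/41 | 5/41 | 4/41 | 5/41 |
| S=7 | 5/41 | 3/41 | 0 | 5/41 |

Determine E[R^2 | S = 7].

P(S = 7) = 13/41.
Σ R^2·P over the event = 9·(5/41) + 25·(3/41) + 144·(5/41) = 840/41.
E[R^2 | S = 7] = (840/41) / (13/41) = 840/13.

840/13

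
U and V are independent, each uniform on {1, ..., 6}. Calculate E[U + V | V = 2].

P(V = 2) = 1/6.
Summing (U+V)·P(x,y) over outcomes with V = 2 gives 11/12.
E[U + V | V = 2] = (11/12) / (1/6) = 11/2.

11/2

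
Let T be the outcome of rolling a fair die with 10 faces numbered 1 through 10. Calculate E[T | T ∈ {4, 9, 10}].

23/3

P(T ∈ {4, 9, 10}) = 3/10.
Σ over the event: 4·1/10 + 9·1/10 + 10·1/10 = 23/10.
E[T | T ∈ {4, 9, 10}] = (23/10) / (3/10) = 23/3.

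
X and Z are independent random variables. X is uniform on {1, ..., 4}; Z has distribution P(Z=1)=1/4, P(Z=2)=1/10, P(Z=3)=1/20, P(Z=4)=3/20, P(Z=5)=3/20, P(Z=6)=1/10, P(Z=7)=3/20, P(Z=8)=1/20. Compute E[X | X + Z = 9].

25/9

P(X + Z = 9) = 9/80.
Summing X·P(x,y) over outcomes with X + Z = 9 gives 5/16.
E[X | X + Z = 9] = (5/16) / (9/80) = 25/9.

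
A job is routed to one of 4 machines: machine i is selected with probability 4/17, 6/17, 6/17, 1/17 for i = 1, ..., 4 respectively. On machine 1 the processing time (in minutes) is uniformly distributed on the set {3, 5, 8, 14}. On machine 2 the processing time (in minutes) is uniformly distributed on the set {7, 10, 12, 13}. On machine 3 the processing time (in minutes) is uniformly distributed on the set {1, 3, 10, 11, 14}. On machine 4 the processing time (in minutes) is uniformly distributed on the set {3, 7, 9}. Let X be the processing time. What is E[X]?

E[X | machine 1] = (3+5+8+14)/4 = 15/2.
E[X | machine 2] = (7+10+12+13)/4 = 21/2.
E[X | machine 3] = (1+3+10+11+14)/5 = 39/5.
E[X | machine 4] = (3+7+9)/3 = 19/3.
E[X] = (4/17)·(15/2) + (6/17)·(21/2) + (6/17)·(39/5) + (1/17)·(19/3) = 2192/255.

2192/255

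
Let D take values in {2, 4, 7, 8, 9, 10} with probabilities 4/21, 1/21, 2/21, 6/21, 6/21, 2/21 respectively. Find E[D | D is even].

P(D is even) = 13/21.
Σ over the event: 2·4/21 + 4·1/21 + 8·2/7 + 10·2/21 = 80/21.
E[D | D is even] = (80/21) / (13/21) = 80/13.

80/13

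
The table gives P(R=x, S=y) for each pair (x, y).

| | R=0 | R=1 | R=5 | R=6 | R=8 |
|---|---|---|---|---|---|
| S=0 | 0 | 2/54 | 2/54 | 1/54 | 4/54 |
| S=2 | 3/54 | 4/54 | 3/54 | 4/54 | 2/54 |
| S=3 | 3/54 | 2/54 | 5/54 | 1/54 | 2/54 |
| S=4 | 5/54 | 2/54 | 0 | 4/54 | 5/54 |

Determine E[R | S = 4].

33/8

P(S = 4) = 8/27.
Σ R·P over the event = 0·(5/54) + 1·(2/54) + 6·(4/54) + 8·(5/54) = 11/9.
E[R | S = 4] = (11/9) / (8/27) = 33/8.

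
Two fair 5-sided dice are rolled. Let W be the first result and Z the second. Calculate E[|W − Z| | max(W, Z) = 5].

20/9

Outcomes with max(W, Z) = 5: (1,5), (2,5), (3,5), (4,5), (5,1), (5,2), (5,3), (5,4), (5,5), each with probability 1/25.
E[|W − Z| | max(W, Z) = 5] = (4 + 3 + 2 + 1 + 4 + 3 + 2 + 1 + 0) / 9 = 20/9.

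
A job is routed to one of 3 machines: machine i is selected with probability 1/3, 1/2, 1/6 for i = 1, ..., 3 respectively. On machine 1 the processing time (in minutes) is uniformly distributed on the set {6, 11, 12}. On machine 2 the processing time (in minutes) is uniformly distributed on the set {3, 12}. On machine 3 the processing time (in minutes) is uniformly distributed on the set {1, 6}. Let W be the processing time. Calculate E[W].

E[W | machine 1] = (6+11+12)/3 = 29/3.
E[W | machine 2] = (3+12)/2 = 15/2.
E[W | machine 3] = (1+6)/2 = 7/2.
E[W] = (1/3)·(29/3) + (1/2)·(15/2) + (1/6)·(7/2) = 68/9.

68/9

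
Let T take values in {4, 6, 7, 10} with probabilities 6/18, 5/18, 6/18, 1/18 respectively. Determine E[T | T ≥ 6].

41/6

P(T ≥ 6) = 2/3.
Σ over the event: 6·5/18 + 7·1/3 + 10·1/18 = 41/9.
E[T | T ≥ 6] = (41/9) / (2/3) = 41/6.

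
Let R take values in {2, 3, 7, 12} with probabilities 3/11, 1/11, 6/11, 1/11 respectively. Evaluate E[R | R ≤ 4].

9/4

P(R ≤ 4) = 4/11.
Σ over the event: 2·3/11 + 3·1/11 = 9/11.
E[R | R ≤ 4] = (9/11) / (4/11) = 9/4.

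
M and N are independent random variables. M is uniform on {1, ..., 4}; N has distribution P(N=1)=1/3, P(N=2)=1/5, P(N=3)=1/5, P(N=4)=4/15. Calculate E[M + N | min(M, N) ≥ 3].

99/14

P(min(M, N) ≥ 3) = 7/30.
Summing (M+N)·P(x,y) over outcomes with min(M, N) ≥ 3 gives 33/20.
E[M + N | min(M, N) ≥ 3] = (33/20) / (7/30) = 99/14.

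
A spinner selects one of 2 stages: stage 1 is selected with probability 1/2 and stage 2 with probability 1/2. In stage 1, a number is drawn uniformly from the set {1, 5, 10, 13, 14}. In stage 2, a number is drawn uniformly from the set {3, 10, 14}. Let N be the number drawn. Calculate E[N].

44/5

E[N | stage 1] = (1+5+10+13+14)/5 = 43/5.
E[N | stage 2] = (3+10+14)/3 = 9.
E[N] = (1/2)·(43/5) + (1/2)·(9) = 44/5.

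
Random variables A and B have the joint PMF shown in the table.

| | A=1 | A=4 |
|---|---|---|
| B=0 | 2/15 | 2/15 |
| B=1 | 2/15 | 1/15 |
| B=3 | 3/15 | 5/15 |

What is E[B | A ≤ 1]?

P(A ≤ 1) = 7/15.
Σ B·P over the event = 0·(2/15) + 1·(2/15) + 3·(3/15) = 11/15.
E[B | A ≤ 1] = (11/15) / (7/15) = 11/7.

11/7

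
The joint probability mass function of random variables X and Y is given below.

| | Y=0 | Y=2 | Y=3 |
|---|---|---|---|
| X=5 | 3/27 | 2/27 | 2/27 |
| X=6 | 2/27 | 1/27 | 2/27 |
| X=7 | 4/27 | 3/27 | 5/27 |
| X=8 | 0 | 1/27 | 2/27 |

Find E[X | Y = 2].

45/7

P(Y = 2) = 7/27.
Σ X·P over the event = 5·(2/27) + 6·(1/27) + 7·(3/27) + 8·(1/27) = 5/3.
E[X | Y = 2] = (5/3) / (7/27) = 45/7.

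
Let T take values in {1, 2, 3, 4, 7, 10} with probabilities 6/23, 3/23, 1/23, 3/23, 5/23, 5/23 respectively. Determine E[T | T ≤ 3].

P(T ≤ 3) = 10/23.
Σ over the event: 1·6/23 + 2·3/23 + 3·1/23 = 15/23.
E[T | T ≤ 3] = (15/23) / (10/23) = 3/2.

3/2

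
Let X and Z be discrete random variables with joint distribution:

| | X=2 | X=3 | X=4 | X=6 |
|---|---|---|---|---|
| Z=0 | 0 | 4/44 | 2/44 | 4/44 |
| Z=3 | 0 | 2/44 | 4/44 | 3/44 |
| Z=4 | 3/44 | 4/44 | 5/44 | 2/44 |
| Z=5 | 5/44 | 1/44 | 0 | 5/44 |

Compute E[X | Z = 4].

25/7

P(Z = 4) = 7/22.
Σ X·P over the event = 2·(3/44) + 3·(4/44) + 4·(5/44) + 6·(2/44) = 25/22.
E[X | Z = 4] = (25/22) / (7/22) = 25/7.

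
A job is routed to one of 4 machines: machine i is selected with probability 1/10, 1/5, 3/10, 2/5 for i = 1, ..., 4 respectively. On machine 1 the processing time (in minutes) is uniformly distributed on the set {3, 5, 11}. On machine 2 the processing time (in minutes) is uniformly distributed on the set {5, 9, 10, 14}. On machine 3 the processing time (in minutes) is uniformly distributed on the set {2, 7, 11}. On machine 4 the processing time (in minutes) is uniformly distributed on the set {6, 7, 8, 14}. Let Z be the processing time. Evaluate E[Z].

E[Z | machine 1] = (3+5+11)/3 = 19/3.
E[Z | machine 2] = (5+9+10+14)/4 = 19/2.
E[Z | machine 3] = (2+7+11)/3 = 20/3.
E[Z | machine 4] = (6+7+8+14)/4 = 35/4.
By the law of total expectation,
E[Z] = (1/10)·(19/3) + (1/5)·(19/2) + (3/10)·(20/3) + (2/5)·(35/4) = 241/30.

241/30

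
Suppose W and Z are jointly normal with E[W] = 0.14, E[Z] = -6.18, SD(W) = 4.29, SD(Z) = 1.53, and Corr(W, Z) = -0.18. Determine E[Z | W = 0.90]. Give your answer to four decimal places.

For a bivariate normal, E[Z | W=x] = μ_Z + ρ·(σ_Z/σ_W)·(x − μ_W).
E[Z | W=0.90] = -6.18 + (-0.18)·(1.53/4.29)·(0.90 − (0.14)) = -6.18 + (-0.064196)·(0.76) = -6.2288.

-6.2288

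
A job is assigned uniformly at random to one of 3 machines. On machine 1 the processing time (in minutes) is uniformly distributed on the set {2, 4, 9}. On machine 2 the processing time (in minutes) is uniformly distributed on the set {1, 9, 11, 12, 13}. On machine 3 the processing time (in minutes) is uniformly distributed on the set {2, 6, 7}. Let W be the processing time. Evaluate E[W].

E[W | machine 1] = (2+4+9)/3 = 5.
E[W | machine 2] = (1+9+11+12+13)/5 = 46/5.
E[W | machine 3] = (2+6+7)/3 = 5.
By the law of total expectation,
E[W] = (1/3)·(5) + (1/3)·(46/5) + (1/3)·(5) = 32/5.

32/5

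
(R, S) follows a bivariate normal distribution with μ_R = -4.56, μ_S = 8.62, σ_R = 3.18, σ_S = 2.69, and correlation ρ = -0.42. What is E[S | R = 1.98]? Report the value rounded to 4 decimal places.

For a bivariate normal, E[S | R=x] = μ_S + ρ·(σ_S/σ_R)·(x − μ_R).
E[S | R=1.98] = 8.62 + (-0.42)·(2.69/3.18)·(1.98 − (-4.56)) = 8.62 + (-0.355283)·(6.54) = 6.2964.

6.2964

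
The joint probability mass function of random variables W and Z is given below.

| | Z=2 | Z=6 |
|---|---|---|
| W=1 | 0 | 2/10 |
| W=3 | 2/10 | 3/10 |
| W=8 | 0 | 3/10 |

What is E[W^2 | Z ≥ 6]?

221/8

P(Z ≥ 6) = 4/5.
Summing W^2·P(W=x,Z=y) over the conditioning event gives 221/10.
E[W^2 | Z ≥ 6] = (221/10) / (4/5) = 221/8.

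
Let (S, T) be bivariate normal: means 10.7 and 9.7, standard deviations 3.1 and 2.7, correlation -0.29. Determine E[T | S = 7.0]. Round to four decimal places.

10.6345

The regression of T on S has slope ρ·σ_T/σ_S and passes through (μ_S, μ_T).
E[T | S=7.0] = 9.7 + (-0.29)·(2.7/3.1)·(7.0 − (10.7)) = 9.7 + (-0.25258)·(-3.7) = 10.6345.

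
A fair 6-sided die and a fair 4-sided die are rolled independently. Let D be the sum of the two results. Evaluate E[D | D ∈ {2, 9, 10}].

15/2

P(D ∈ {2, 9, 10}) = 1/6.
Σ over the event: 2·1/24 + 9·1/12 + 10·1/24 = 5/4.
E[D | D ∈ {2, 9, 10}] = (5/4) / (1/6) = 15/2.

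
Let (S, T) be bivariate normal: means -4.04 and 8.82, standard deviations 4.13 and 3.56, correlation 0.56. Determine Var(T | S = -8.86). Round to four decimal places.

8.6992

For a bivariate normal, Var(T | S=x) = σ_T²(1 − ρ²).
Var(T | S=-8.86) = (3.56)²·(1 − (0.56)²) = 12.6736·0.6864 = 8.6992.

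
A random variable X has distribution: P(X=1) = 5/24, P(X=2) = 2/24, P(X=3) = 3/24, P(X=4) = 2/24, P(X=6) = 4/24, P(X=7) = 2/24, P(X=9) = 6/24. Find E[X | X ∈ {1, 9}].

59/11

P(X ∈ {1, 9}) = 11/24.
Σ over the event: 1·5/24 + 9·1/4 = 59/24.
E[X | X ∈ {1, 9}] = (59/24) / (11/24) = 59/11.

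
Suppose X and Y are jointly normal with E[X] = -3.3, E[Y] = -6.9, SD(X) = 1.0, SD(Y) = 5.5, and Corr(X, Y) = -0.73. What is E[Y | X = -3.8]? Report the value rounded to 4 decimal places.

The regression of Y on X has slope ρ·σ_Y/σ_X and passes through (μ_X, μ_Y).
E[Y | X=-3.8] = -6.9 + (-0.73)·(5.5/1.0)·(-3.8 − (-3.3)) = -6.9 + (-4.015)·(-0.5) = -4.8925.

-4.8925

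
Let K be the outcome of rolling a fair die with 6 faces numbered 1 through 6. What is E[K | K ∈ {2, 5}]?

7/2

P(K ∈ {2, 5}) = 1/3.
Σ over the event: 2·1/6 + 5·1/6 = 7/6.
E[K | K ∈ {2, 5}] = (7/6) / (1/3) = 7/2.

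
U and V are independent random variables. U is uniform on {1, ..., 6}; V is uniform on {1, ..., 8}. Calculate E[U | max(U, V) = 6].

51/11

P(max(U, V) = 6) = 11/48.
Summing U·P(x,y) over outcomes with max(U, V) = 6 gives 17/16.
E[U | max(U, V) = 6] = (17/16) / (11/48) = 51/11.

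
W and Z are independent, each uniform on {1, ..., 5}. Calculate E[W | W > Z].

Outcomes with W > Z: (2,1), (3,1), (3,2), (4,1), (4,2), (4,3), (5,1), (5,2), (5,3), (5,4), each with probability 1/25.
E[W | W > Z] = (2 + 3 + 3 + 4 + 4 + 4 + 5 + 5 + 5 + 5) / 10 = 4.

4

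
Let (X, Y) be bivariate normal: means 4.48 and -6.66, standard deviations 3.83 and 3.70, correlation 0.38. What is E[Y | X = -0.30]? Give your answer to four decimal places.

-8.4147

The regression of Y on X has slope ρ·σ_Y/σ_X and passes through (μ_X, μ_Y).
E[Y | X=-0.30] = -6.66 + (0.38)·(3.70/3.83)·(-0.30 − (4.48)) = -6.66 + (0.3671)·(-4.78) = -8.4147.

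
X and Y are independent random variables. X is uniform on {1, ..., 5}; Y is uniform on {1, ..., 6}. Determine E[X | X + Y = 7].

Outcomes with X + Y = 7: (1,6), (2,5), (3,4), (4,3), (5,2), each with probability 1/30.
E[X | X + Y = 7] = (1 + 2 + 3 + 4 + 5) / 5 = 3.

3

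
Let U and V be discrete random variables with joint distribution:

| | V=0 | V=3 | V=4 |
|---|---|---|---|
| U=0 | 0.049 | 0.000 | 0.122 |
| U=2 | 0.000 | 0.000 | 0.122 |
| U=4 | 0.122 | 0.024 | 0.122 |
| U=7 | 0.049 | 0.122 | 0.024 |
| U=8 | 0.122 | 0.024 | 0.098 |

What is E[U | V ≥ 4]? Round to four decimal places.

3.4508

P(V ≥ 4) = 0.488.
Σ U·P over the event = 0·(0.122) + 2·(0.122) + 4·(0.122) + 7·(0.024) + 8·(0.098) = 1.684.
E[U | V ≥ 4] = (1.684) / (0.488) = 3.4508.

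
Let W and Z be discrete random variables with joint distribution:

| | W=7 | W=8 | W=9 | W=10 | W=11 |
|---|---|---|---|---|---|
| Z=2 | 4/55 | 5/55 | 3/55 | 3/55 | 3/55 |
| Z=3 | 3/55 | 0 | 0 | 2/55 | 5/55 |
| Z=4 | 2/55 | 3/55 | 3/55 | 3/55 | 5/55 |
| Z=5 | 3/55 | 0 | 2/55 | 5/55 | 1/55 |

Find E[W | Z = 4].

75/8

P(Z = 4) = 16/55.
Σ W·P over the event = 7·(2/55) + 8·(3/55) + 9·(3/55) + 10·(3/55) + 11·(5/55) = 30/11.
E[W | Z = 4] = (30/11) / (16/55) = 75/8.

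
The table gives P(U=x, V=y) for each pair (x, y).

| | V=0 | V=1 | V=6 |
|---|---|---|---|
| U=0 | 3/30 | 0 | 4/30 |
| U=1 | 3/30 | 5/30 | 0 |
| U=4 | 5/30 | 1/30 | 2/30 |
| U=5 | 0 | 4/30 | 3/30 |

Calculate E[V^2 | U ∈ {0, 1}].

P(U ∈ {0, 1}) = 1/2.
Σ V^2·P over the event = 0·(3/30) + 36·(4/30) + 0·(3/30) + 1·(5/30) = 149/30.
E[V^2 | U ∈ {0, 1}] = (149/30) / (1/2) = 149/15.

149/15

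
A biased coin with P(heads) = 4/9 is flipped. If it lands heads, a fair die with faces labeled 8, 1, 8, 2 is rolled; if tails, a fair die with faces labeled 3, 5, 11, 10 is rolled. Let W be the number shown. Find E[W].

221/36

E[W | heads] = (8+1+8+2)/4 = 19/4.
E[W | tails] = (3+5+11+10)/4 = 29/4.
By the law of total expectation,
E[W] = (4/9)·(19/4) + (5/9)·(29/4) = 221/36.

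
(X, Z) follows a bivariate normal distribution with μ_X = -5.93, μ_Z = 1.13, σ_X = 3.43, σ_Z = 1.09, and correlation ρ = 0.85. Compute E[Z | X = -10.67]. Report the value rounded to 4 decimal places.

E[Z | X=x] = μ_Z + ρ(σ_Z/σ_X)(x − μ_X) for jointly normal variables.
E[Z | X=-10.67] = 1.13 + (0.85)·(1.09/3.43)·(-10.67 − (-5.93)) = 1.13 + (0.27012)·(-4.74) = -0.1504.

-0.1504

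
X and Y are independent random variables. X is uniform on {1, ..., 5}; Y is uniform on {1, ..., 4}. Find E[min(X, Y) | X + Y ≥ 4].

37/17

P(X + Y ≥ 4) = 17/20.
Summing min(X,Y)·P(x,y) over outcomes with X + Y ≥ 4 gives 37/20.
E[min(X, Y) | X + Y ≥ 4] = (37/20) / (17/20) = 37/17.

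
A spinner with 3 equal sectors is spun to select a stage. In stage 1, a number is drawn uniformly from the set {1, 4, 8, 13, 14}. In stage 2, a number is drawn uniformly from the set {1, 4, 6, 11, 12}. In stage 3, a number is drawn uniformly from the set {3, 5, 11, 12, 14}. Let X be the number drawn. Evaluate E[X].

119/15

E[X | stage 1] = (1+4+8+13+14)/5 = 8.
E[X | stage 2] = (1+4+6+11+12)/5 = 34/5.
E[X | stage 3] = (3+5+11+12+14)/5 = 9.
By the law of total expectation,
E[X] = (1/3)·(8) + (1/3)·(34/5) + (1/3)·(9) = 119/15.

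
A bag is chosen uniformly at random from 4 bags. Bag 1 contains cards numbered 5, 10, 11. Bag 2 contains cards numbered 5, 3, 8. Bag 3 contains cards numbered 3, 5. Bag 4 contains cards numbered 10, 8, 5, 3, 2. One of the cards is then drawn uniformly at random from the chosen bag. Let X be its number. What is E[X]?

E[X | bag 1] = (5+10+11)/3 = 26/3.
E[X | bag 2] = (5+3+8)/3 = 16/3.
E[X | bag 3] = (3+5)/2 = 4.
E[X | bag 4] = (10+8+5+3+2)/5 = 28/5.
E[X] = (1/4)·(26/3) + (1/4)·(16/3) + (1/4)·(4) + (1/4)·(28/5) = 59/10.

59/10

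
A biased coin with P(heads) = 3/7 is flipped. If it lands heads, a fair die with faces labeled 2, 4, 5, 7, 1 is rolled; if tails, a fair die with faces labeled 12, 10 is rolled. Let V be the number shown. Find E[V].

277/35

E[V | heads] = (2+4+5+7+1)/5 = 19/5.
E[V | tails] = (12+10)/2 = 11.
By the law of total expectation,
E[V] = (3/7)·(19/5) + (4/7)·(11) = 277/35.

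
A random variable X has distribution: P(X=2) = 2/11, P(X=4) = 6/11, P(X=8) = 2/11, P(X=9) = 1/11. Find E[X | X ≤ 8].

P(X ≤ 8) = 10/11.
Σ over the event: 2·2/11 + 4·6/11 + 8·2/11 = 4.
E[X | X ≤ 8] = (4) / (10/11) = 22/5.

22/5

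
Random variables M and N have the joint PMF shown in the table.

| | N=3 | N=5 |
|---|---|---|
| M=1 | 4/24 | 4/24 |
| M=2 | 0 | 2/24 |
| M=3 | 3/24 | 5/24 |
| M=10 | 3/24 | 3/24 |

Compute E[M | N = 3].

P(N = 3) = 5/12.
Σ M·P over the event = 1·(4/24) + 3·(3/24) + 10·(3/24) = 43/24.
E[M | N = 3] = (43/24) / (5/12) = 43/10.

43/10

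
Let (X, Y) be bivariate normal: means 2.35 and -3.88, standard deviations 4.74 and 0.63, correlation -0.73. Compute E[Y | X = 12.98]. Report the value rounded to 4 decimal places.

E[Y | X=x] = μ_Y + ρ(σ_Y/σ_X)(x − μ_X) for jointly normal variables.
E[Y | X=12.98] = -3.88 + (-0.73)·(0.63/4.74)·(12.98 − (2.35)) = -3.88 + (-0.097025)·(10.63) = -4.9114.

-4.9114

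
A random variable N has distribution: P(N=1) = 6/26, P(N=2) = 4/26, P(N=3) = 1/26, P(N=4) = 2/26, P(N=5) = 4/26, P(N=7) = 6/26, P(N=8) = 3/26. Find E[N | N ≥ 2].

P(N ≥ 2) = 10/13.
Σ over the event: 2·2/13 + 3·1/26 + 4·1/13 + 5·2/13 + 7·3/13 + 8·3/26 = 105/26.
E[N | N ≥ 2] = (105/26) / (10/13) = 21/4.

21/4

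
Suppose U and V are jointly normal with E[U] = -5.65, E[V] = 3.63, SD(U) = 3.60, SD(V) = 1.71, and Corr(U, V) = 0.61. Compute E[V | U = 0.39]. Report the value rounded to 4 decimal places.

5.3801

E[V | U=x] = μ_V + ρ(σ_V/σ_U)(x − μ_U) for jointly normal variables.
E[V | U=0.39] = 3.63 + (0.61)·(1.71/3.60)·(0.39 − (-5.65)) = 3.63 + (0.28975)·(6.04) = 5.3801.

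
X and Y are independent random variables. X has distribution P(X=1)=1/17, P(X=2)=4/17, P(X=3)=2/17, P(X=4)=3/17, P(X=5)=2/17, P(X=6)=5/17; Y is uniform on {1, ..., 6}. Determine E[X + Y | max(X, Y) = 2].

31/9

P(max(X, Y) = 2) = 3/34.
Summing (X+Y)·P(x,y) over outcomes with max(X, Y) = 2 gives 31/102.
E[X + Y | max(X, Y) = 2] = (31/102) / (3/34) = 31/9.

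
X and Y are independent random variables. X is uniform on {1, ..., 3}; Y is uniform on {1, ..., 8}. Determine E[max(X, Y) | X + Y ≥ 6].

P(X + Y ≥ 6) = 5/8.
Summing max(X,Y)·P(x,y) over outcomes with X + Y ≥ 6 gives 89/24.
E[max(X, Y) | X + Y ≥ 6] = (89/24) / (5/8) = 89/15.

89/15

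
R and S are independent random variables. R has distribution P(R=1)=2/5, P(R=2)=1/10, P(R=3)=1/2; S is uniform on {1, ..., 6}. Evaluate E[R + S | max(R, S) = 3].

P(max(R, S) = 3) = 1/3.
Summing (R+S)·P(x,y) over outcomes with max(R, S) = 3 gives 8/5.
E[R + S | max(R, S) = 3] = (8/5) / (1/3) = 24/5.

24/5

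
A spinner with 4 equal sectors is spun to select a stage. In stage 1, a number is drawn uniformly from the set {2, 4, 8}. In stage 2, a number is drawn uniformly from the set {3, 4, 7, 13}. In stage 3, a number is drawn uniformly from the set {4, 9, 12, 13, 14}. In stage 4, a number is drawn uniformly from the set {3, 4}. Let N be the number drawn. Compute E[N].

E[N | stage 1] = (2+4+8)/3 = 14/3.
E[N | stage 2] = (3+4+7+13)/4 = 27/4.
E[N | stage 3] = (4+9+12+13+14)/5 = 52/5.
E[N | stage 4] = (3+4)/2 = 7/2.
E[N] = (1/4)·(14/3) + (1/4)·(27/4) + (1/4)·(52/5) + (1/4)·(7/2) = 1519/240.

1519/240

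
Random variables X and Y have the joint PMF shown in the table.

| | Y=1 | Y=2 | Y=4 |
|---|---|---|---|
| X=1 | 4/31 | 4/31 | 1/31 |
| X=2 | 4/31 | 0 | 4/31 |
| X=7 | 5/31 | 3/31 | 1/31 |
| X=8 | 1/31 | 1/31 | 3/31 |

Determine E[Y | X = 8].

P(X = 8) = 5/31.
Summing Y·P(X=x,Y=y) over the conditioning event gives 15/31.
E[Y | X = 8] = (15/31) / (5/31) = 3.

3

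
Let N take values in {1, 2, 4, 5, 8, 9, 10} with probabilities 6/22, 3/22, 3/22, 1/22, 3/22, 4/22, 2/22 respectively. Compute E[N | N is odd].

P(N is odd) = 1/2.
Σ over the event: 1·3/11 + 5·1/22 + 9·2/11 = 47/22.
E[N | N is odd] = (47/22) / (1/2) = 47/11.

47/11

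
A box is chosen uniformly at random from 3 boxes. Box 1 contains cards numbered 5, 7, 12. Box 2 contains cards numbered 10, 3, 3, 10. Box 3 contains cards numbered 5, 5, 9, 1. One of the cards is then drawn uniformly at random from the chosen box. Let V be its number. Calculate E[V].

13/2

E[V | box 1] = (5+7+12)/3 = 8.
E[V | box 2] = (10+3+3+10)/4 = 13/2.
E[V | box 3] = (5+5+9+1)/4 = 5.
By the law of total expectation,
E[V] = (1/3)·(8) + (1/3)·(13/2) + (1/3)·(5) = 13/2.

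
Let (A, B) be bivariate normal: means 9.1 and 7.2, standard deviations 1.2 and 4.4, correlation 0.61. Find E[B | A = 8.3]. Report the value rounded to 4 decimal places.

5.4107

For a bivariate normal, E[B | A=x] = μ_B + ρ·(σ_B/σ_A)·(x − μ_A).
E[B | A=8.3] = 7.2 + (0.61)·(4.4/1.2)·(8.3 − (9.1)) = 7.2 + (2.23667)·(-0.8) = 5.4107.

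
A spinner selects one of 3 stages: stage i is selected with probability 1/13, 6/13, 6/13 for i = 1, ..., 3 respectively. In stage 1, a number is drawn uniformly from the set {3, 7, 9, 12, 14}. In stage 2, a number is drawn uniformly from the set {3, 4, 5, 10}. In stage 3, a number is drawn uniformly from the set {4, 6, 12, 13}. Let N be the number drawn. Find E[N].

E[N | stage 1] = (3+7+9+12+14)/5 = 9.
E[N | stage 2] = (3+4+5+10)/4 = 11/2.
E[N | stage 3] = (4+6+12+13)/4 = 35/4.
E[N] = (1/13)·(9) + (6/13)·(11/2) + (6/13)·(35/4) = 189/26.

189/26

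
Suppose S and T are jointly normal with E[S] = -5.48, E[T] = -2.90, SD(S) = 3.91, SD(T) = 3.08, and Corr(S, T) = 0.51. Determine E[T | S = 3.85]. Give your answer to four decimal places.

0.8482

For a bivariate normal, E[T | S=x] = μ_T + ρ·(σ_T/σ_S)·(x − μ_S).
E[T | S=3.85] = -2.90 + (0.51)·(3.08/3.91)·(3.85 − (-5.48)) = -2.90 + (0.40174)·(9.33) = 0.8482.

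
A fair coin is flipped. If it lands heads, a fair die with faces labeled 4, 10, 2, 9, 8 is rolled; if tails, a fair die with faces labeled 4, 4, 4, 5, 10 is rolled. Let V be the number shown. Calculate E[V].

6

E[V | heads] = (4+10+2+9+8)/5 = 33/5.
E[V | tails] = (4+4+4+5+10)/5 = 27/5.
By the law of total expectation,
E[V] = (1/2)·(33/5) + (1/2)·(27/5) = 6.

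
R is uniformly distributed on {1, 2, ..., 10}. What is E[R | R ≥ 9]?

Given R ≥ 9, R is equally likely to be any of {9, 10}.
E[R | R ≥ 9] = (9 + 10) / 2 = 19/2.

19/2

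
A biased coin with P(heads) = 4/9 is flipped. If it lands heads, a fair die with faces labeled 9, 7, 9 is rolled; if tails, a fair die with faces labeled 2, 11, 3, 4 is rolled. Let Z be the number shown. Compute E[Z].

E[Z | heads] = (9+7+9)/3 = 25/3.
E[Z | tails] = (2+11+3+4)/4 = 5.
By the law of total expectation,
E[Z] = (4/9)·(25/3) + (5/9)·(5) = 175/27.

175/27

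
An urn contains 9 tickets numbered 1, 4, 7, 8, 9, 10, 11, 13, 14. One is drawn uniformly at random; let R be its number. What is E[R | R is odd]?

P(R is odd) = 5/9.
Σ over the event: 1·1/9 + 7·1/9 + 9·1/9 + 11·1/9 + 13·1/9 = 41/9.
E[R | R is odd] = (41/9) / (5/9) = 41/5.

41/5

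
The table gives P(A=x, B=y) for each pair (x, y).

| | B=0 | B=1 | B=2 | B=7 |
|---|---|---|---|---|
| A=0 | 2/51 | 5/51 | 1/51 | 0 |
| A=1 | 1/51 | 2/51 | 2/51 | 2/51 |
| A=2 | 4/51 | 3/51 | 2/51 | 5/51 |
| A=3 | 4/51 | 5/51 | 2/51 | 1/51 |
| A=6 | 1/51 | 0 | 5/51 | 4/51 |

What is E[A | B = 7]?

13/4

P(B = 7) = 4/17.
Σ A·P over the event = 1·(2/51) + 2·(5/51) + 3·(1/51) + 6·(4/51) = 13/17.
E[A | B = 7] = (13/17) / (4/17) = 13/4.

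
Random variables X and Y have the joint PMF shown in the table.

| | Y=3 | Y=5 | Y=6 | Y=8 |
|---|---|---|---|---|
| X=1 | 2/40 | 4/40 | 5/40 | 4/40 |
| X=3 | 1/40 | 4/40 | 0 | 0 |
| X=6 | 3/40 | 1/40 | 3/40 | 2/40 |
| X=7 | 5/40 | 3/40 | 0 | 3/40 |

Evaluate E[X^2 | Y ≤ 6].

P(Y ≤ 6) = 31/40.
Summing X^2·P(X=x,Y=y) over the conditioning event gives 35/2.
E[X^2 | Y ≤ 6] = (35/2) / (31/40) = 700/31.

700/31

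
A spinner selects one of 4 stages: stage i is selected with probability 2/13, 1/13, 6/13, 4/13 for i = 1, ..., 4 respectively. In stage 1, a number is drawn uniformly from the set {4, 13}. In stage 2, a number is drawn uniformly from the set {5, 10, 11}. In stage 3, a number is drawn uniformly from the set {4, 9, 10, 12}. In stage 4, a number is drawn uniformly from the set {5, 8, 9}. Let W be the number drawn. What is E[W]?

E[W | stage 1] = (4+13)/2 = 17/2.
E[W | stage 2] = (5+10+11)/3 = 26/3.
E[W | stage 3] = (4+9+10+12)/4 = 35/4.
E[W | stage 4] = (5+8+9)/3 = 22/3.
E[W] = (2/13)·(17/2) + (1/13)·(26/3) + (6/13)·(35/4) + (4/13)·(22/3) = 215/26.

215/26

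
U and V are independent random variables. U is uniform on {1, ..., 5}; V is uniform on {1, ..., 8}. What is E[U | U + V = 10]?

P(U + V = 10) = 1/10.
Summing U·P(x,y) over outcomes with U + V = 10 gives 7/20.
E[U | U + V = 10] = (7/20) / (1/10) = 7/2.

7/2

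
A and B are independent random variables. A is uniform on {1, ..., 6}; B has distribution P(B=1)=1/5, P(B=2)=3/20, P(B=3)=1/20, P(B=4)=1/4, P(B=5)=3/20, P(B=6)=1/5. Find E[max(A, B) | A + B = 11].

6

P(A + B = 11) = 7/120.
Summing max(A,B)·P(x,y) over outcomes with A + B = 11 gives 7/20.
E[max(A, B) | A + B = 11] = (7/20) / (7/120) = 6.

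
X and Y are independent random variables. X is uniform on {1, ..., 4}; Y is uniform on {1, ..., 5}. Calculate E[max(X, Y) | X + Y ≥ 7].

9/2

Outcomes with X + Y ≥ 7: (2,5), (3,4), (3,5), (4,3), (4,4), (4,5), each with probability 1/20.
E[max(X, Y) | X + Y ≥ 7] = (5 + 4 + 5 + 4 + 4 + 5) / 6 = 9/2.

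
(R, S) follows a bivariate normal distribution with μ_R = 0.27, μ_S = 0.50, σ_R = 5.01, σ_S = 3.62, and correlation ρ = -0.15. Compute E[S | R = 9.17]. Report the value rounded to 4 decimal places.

E[S | R=x] = μ_S + ρ(σ_S/σ_R)(x − μ_R) for jointly normal variables.
E[S | R=9.17] = 0.50 + (-0.15)·(3.62/5.01)·(9.17 − (0.27)) = 0.50 + (-0.10838)·(8.9) = -0.4646.

-0.4646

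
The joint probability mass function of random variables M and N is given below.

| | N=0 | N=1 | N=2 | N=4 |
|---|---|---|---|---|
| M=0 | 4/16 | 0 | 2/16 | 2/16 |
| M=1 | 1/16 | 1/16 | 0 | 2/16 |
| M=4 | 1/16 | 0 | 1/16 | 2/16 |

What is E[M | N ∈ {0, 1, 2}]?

1

P(N ∈ {0, 1, 2}) = 5/8.
Σ M·P over the event = 0·(4/16) + 0·(2/16) + 1·(1/16) + 1·(1/16) + 4·(1/16) + 4·(1/16) = 5/8.
E[M | N ∈ {0, 1, 2}] = (5/8) / (5/8) = 1.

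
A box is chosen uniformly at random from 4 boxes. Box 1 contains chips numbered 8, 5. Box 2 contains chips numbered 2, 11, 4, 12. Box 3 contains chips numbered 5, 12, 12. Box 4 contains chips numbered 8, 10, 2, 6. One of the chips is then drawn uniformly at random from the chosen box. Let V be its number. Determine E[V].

359/48

E[V | box 1] = (8+5)/2 = 13/2.
E[V | box 2] = (2+11+4+12)/4 = 29/4.
E[V | box 3] = (5+12+12)/3 = 29/3.
E[V | box 4] = (8+10+2+6)/4 = 13/2.
By the law of total expectation,
E[V] = (1/4)·(13/2) + (1/4)·(29/4) + (1/4)·(29/3) + (1/4)·(13/2) = 359/48.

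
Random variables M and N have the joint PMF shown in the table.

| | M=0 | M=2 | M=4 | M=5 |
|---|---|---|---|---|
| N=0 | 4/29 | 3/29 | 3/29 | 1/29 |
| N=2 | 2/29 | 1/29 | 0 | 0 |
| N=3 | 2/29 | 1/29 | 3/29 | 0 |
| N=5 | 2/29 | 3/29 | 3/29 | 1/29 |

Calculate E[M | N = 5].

23/9

P(N = 5) = 9/29.
Summing M·P(M=x,N=y) over the conditioning event gives 23/29.
E[M | N = 5] = (23/29) / (9/29) = 23/9.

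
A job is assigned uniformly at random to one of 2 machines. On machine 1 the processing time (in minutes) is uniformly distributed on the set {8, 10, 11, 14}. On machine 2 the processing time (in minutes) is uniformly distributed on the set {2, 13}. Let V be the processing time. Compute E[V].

73/8

E[V | machine 1] = (8+10+11+14)/4 = 43/4.
E[V | machine 2] = (2+13)/2 = 15/2.
By the law of total expectation,
E[V] = (1/2)·(43/4) + (1/2)·(15/2) = 73/8.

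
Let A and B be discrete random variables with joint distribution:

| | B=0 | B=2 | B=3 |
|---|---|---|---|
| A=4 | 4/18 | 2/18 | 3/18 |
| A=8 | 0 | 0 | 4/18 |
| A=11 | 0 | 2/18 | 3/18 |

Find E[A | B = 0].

4

P(B = 0) = 2/9.
Σ A·P over the event = 4·(4/18) = 8/9.
E[A | B = 0] = (8/9) / (2/9) = 4.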